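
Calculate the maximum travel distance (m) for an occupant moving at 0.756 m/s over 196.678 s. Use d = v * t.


d = 0.756 * 196.678 = 148.69 m

148.69 m


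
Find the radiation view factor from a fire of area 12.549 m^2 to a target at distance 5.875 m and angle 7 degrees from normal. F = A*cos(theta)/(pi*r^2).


cos(7 deg) = 0.99255
pi*r^2 = 108.43
F = 12.549 * 0.99255 / 108.43 = 0.11487

0.11487


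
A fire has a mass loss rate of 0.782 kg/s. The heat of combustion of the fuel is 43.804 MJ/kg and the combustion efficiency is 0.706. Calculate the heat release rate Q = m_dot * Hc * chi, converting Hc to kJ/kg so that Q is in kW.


Hc = 43.804 MJ/kg = 43.804 * 1000 kJ/kg = 43804 kJ/kg
Q = 0.782 kg/s * 43804 kJ/kg * 0.706 = 24184 kW

24184 kW


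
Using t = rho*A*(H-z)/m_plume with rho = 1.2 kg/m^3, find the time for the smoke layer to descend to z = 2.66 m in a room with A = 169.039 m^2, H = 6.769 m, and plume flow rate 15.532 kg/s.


H - z = 4.109 m
t = 1.2 * 169.039 * 4.109 / 15.532 = 53.663 s

53.663 s


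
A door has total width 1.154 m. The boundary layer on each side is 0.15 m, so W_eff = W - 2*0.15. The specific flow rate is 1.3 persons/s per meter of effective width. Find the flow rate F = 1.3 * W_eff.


W_eff = 1.154 - 0.30 = 0.854 m
F = 1.3 * 0.854 = 1.1102 persons/s

1.1102 persons/s


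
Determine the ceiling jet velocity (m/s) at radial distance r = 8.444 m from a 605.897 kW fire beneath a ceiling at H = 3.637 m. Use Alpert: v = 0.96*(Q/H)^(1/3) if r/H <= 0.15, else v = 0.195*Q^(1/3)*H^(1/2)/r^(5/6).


r/H = 8.444 / 3.637 = 2.3217
r/H > 0.15, so v = 0.195*Q^(1/3)*H^(1/2)/r^(5/6)
Q^(1/3) = 8.4619
H^(1/2) = 1.9071
r^(5/6) = 5.9173
v = 0.195 * 8.4619 * 1.9071 / 5.9173 = 0.53180 m/s

0.53180 m/s


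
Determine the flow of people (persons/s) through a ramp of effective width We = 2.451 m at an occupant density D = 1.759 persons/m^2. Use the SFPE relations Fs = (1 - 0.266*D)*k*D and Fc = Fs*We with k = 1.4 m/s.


1 - 0.266*D = 1 - 0.266*1.759 = 0.53211
Fs = 0.53211 * 1.4 * 1.759 = 1.3104 persons/(s*m)
Fc = 1.3104 * 2.451 = 3.2117 persons/s

3.2117 persons/s


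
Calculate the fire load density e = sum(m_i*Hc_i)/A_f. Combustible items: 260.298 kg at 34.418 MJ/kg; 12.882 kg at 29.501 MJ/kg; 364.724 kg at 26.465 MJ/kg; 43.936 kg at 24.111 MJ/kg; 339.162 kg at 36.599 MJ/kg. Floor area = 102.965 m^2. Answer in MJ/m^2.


Total energy = 260.298*34.418 + 12.882*29.501 + 364.724*26.465 + 43.936*24.111 + 339.162*36.599
= 8958.937 + 380.0319 + 9652.421 + 1059.341 + 12412.99
= 32463.72 MJ
e = 32463.72 / 102.965 = 315.29 MJ/m^2

315.29 MJ/m^2


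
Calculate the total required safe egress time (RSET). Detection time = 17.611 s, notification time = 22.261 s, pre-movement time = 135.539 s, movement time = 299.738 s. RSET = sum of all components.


Total = 17.611 + 22.261 + 135.539 + 299.738 = 475.149 s

475.149 s


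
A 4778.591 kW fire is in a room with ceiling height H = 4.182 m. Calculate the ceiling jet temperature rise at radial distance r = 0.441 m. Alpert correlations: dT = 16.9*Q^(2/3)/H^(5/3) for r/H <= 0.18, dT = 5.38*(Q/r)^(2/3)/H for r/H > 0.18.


r/H = 0.441 / 4.182 = 0.10545
r/H <= 0.18, so dT = 16.9*Q^(2/3)/H^(5/3)
Q^(2/3) = 283.70
H^(5/3) = 10.855
dT = 16.9 * 283.70 / 10.855 = 441.69 K

441.69 K


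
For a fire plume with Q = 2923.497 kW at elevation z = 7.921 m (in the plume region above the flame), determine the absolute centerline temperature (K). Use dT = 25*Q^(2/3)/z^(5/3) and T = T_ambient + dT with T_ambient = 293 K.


Q^(2/3) = 204.46
z^(5/3) = 31.475
dT = 25 * 204.46 / 31.475 = 162.40 K
T = 293 + 162.40 = 455.40 K

455.40 K


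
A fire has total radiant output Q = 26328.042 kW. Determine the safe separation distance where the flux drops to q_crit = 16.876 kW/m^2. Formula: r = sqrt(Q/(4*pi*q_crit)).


4*pi*q_crit = 212.07
Q/(4*pi*q_crit) = 124.15
r = sqrt(124.15) = 11.142 m

11.142 m


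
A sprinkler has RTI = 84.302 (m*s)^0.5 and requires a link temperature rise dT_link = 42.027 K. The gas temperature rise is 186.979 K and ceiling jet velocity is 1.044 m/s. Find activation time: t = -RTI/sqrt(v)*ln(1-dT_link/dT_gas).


dT_link/dT_gas = 0.22477
ln(1 - 0.22477) = -0.25459
t = -84.302 / sqrt(1.044) * -0.25459 = 21.006 s

21.006 s


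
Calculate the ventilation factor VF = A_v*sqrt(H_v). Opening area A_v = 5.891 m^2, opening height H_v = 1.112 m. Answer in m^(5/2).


sqrt(H_v) = 1.0545
VF = 5.891 * 1.0545 = 6.2121 m^(5/2)

6.2121 m^(5/2)


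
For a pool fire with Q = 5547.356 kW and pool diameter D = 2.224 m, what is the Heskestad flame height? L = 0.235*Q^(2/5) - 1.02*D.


Q^(2/5) = 31.451
0.235 * Q^(2/5) = 7.3910
1.02 * D = 2.2685
L = 5.1225 m

5.1225 m


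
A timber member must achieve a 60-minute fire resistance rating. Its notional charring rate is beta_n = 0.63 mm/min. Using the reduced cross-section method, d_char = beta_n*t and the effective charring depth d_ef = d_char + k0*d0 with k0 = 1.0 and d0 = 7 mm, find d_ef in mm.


d_char = 0.63 * 60 = 37.8 mm
d_ef = 37.8 + 1.0*7 = 44.8 mm

44.8 mm


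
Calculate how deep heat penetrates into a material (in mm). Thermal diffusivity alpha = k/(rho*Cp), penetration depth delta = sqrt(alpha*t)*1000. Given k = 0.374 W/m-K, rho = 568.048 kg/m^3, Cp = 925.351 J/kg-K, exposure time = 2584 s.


alpha = 0.374 / (568.048 * 925.351) = 7.1151e-07 m^2/s
alpha * t = 0.0018385
delta = sqrt(0.0018385) * 1000 = 42.878 mm

42.878 mm


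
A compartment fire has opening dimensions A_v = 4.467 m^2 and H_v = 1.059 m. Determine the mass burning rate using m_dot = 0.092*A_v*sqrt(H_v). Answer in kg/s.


sqrt(H_v) = 1.0291
m_dot = 0.092 * 4.467 * 1.0291 = 0.42291 kg/s

0.42291 kg/s


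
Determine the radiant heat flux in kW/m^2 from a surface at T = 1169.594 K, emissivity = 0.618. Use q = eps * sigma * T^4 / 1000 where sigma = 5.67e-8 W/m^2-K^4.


T^4 = 1.8713e+12
q = 0.618 * 5.67e-8 * 1.8713e+12 / 1000 = 65.571 kW/m^2

65.571 kW/m^2


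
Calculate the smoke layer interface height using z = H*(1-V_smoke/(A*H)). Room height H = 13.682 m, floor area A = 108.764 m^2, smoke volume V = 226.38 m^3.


V/(A*H) = 0.15213
1 - 0.15213 = 0.84787
z = 13.682 * 0.84787 = 11.601 m

11.601 m


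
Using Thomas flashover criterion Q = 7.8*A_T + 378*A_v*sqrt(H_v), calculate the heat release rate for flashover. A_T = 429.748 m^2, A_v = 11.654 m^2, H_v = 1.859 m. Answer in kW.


7.8*A_T = 3352.0
sqrt(H_v) = 1.3635
378*A_v*sqrt(H_v) = 6006.3
Q = 3352.0 + 6006.3 = 9358.3 kW

9358.3 kW


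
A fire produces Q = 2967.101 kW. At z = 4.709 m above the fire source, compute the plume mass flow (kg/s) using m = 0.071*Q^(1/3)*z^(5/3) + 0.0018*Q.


Q^(1/3) = 14.370
z^(5/3) = 13.230
First term = 0.071 * 14.370 * 13.230 = 13.497
Second term = 0.0018 * 2967.101 = 5.3408
m = 18.838 kg/s

18.838 kg/s


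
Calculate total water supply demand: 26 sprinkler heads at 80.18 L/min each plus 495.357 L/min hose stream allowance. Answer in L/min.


Sprinkler demand = 26 * 80.18 = 2084.68 L/min
Total = 2084.68 + 495.357 = 2580.037 L/min

2580.037 L/min


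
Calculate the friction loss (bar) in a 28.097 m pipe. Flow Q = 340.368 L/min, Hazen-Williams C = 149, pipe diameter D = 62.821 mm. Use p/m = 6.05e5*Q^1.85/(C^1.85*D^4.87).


Q^1.85 = 48318
C^1.85 = 10481
D^4.87 = 5.7118e+08
p/m = 0.0048831 bar/m
p_total = 0.0048831 * 28.097 = 0.13720 bar

0.13720 bar


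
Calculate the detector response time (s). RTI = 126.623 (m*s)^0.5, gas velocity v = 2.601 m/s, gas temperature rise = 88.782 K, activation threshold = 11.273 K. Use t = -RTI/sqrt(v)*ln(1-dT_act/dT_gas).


dT_act/dT_gas = 0.12697
ln(1 - 0.12697) = -0.13579
t = -126.623 / sqrt(2.601) * -0.13579 = 10.661 s

10.661 s


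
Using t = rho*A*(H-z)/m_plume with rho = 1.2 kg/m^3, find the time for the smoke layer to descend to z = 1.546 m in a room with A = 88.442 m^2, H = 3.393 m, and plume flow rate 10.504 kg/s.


H - z = 1.847 m
t = 1.2 * 88.442 * 1.847 / 10.504 = 18.662 s

18.662 s


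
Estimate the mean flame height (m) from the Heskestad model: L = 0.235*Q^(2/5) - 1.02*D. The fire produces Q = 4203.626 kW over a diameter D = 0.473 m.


Q^(2/5) = 28.148
0.235 * Q^(2/5) = 6.6148
1.02 * D = 0.48246
L = 6.1324 m

6.1324 m


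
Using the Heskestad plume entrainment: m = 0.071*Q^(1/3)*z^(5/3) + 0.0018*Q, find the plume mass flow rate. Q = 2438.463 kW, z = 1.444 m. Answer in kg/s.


Q^(1/3) = 13.460
z^(5/3) = 1.8448
First term = 0.071 * 13.460 * 1.8448 = 1.7630
Second term = 0.0018 * 2438.463 = 4.3892
m = 6.1522 kg/s

6.1522 kg/s


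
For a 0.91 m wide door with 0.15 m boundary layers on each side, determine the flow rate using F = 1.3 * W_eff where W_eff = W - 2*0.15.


W_eff = 0.91 - 0.30 = 0.61 m
F = 1.3 * 0.61 = 0.793 persons/s

0.793 persons/s


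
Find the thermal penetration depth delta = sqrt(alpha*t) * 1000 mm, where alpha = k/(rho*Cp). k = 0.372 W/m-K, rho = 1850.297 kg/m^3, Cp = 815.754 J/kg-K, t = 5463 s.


alpha = 0.372 / (1850.297 * 815.754) = 2.4646e-07 m^2/s
alpha * t = 0.0013464
delta = sqrt(0.0013464) * 1000 = 36.693 mm

36.693 mm


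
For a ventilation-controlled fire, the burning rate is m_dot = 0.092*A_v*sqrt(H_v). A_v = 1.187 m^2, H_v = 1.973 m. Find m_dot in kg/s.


sqrt(H_v) = 1.4046
m_dot = 0.092 * 1.187 * 1.4046 = 0.15339 kg/s

0.15339 kg/s


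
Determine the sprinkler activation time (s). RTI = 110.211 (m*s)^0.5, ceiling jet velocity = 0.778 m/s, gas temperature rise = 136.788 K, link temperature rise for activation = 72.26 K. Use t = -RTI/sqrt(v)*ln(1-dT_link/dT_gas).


dT_link/dT_gas = 0.52826
ln(1 - 0.52826) = -0.75133
t = -110.211 / sqrt(0.778) * -0.75133 = 93.879 s

93.879 s


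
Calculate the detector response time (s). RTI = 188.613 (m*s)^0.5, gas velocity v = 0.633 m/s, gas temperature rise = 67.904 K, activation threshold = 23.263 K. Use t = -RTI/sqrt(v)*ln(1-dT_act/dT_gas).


dT_act/dT_gas = 0.34259
ln(1 - 0.34259) = -0.41944
t = -188.613 / sqrt(0.633) * -0.41944 = 99.436 s

99.436 s


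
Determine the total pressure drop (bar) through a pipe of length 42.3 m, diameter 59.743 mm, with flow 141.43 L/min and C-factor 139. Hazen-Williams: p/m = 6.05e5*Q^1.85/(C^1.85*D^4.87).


Q^1.85 = 9517.0
C^1.85 = 9216.7
D^4.87 = 4.4722e+08
p/m = 0.0013969 bar/m
p_total = 0.0013969 * 42.3 = 0.059088 bar

0.059088 bar


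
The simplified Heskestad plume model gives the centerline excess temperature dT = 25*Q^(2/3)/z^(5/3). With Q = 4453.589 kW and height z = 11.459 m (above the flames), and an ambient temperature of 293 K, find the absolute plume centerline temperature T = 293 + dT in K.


Q^(2/3) = 270.69
z^(5/3) = 58.243
dT = 25 * 270.69 / 58.243 = 116.19 K
T = 293 + 116.19 = 409.19 K

409.19 K


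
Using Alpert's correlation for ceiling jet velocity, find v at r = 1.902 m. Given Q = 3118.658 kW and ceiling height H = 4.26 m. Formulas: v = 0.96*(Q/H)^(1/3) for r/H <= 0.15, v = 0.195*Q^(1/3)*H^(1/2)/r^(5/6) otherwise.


r/H = 1.902 / 4.26 = 0.44648
r/H > 0.15, so v = 0.195*Q^(1/3)*H^(1/2)/r^(5/6)
Q^(1/3) = 14.610
H^(1/2) = 2.0640
r^(5/6) = 1.7087
v = 0.195 * 14.610 * 2.0640 / 1.7087 = 3.4413 m/s

3.4413 m/s


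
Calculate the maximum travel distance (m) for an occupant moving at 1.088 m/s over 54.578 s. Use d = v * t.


d = 1.088 * 54.578 = 59.381 m

59.381 m


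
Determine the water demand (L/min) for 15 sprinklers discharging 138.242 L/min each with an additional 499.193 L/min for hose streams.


Sprinkler demand = 15 * 138.242 = 2073.63 L/min
Total = 2073.63 + 499.193 = 2572.823 L/min

2572.823 L/min


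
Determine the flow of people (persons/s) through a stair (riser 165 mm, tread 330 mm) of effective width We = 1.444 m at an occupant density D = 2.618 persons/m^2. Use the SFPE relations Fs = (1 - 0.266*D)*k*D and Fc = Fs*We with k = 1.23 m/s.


1 - 0.266*D = 1 - 0.266*2.618 = 0.30361
Fs = 0.30361 * 1.23 * 2.618 = 0.97767 persons/(s*m)
Fc = 0.97767 * 1.444 = 1.4118 persons/s

1.4118 persons/s


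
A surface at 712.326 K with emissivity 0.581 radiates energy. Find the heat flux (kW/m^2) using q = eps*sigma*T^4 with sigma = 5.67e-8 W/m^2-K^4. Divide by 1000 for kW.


T^4 = 2.5746e+11
q = 0.581 * 5.67e-8 * 2.5746e+11 / 1000 = 8.4815 kW/m^2

8.4815 kW/m^2


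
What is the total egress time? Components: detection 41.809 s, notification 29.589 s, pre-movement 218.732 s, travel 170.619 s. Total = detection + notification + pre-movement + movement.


Total = 41.809 + 29.589 + 218.732 + 170.619 = 460.749 s

460.749 s


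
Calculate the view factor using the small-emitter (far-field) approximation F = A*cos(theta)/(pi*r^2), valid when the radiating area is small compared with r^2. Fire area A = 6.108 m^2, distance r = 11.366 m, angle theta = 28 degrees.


cos(28 deg) = 0.88295
pi*r^2 = 405.85
F = 6.108 * 0.88295 / 405.85 = 0.013288

0.013288


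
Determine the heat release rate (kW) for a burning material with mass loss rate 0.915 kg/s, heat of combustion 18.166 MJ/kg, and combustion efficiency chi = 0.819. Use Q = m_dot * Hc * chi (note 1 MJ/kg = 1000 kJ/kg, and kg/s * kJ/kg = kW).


Hc = 18.166 MJ/kg = 18.166 * 1000 kJ/kg = 18166 kJ/kg
Q = 0.915 kg/s * 18166 kJ/kg * 0.819 = 13613 kW

13613 kW


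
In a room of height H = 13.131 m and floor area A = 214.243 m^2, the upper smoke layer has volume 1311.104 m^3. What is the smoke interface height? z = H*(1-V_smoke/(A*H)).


V/(A*H) = 0.46605
1 - 0.46605 = 0.53395
z = 13.131 * 0.53395 = 7.0113 m

7.0113 m


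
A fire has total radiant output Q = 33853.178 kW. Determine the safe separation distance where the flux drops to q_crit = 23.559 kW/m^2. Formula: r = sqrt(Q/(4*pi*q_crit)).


4*pi*q_crit = 296.05
Q/(4*pi*q_crit) = 114.35
r = sqrt(114.35) = 10.693 m

10.693 m


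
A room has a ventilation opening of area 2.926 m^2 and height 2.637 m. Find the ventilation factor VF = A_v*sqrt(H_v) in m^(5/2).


sqrt(H_v) = 1.6239
VF = 2.926 * 1.6239 = 4.7515 m^(5/2)

4.7515 m^(5/2)


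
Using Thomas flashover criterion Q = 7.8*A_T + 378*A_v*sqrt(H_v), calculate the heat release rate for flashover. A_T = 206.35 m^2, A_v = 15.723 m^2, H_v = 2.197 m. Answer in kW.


7.8*A_T = 1609.53
sqrt(H_v) = 1.4822
378*A_v*sqrt(H_v) = 8809.3
Q = 1609.53 + 8809.3 = 10419 kW

10419 kW


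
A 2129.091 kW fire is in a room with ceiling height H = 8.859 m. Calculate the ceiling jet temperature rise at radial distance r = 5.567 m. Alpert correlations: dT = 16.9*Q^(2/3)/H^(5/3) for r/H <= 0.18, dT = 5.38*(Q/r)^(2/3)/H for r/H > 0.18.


r/H = 5.567 / 8.859 = 0.62840
r/H > 0.18, so dT = 5.38*(Q/r)^(2/3)/H
Q/r = 382.45
(Q/r)^(2/3) = 52.688
dT = 5.38 * 52.688 / 8.859 = 31.997 K

31.997 K


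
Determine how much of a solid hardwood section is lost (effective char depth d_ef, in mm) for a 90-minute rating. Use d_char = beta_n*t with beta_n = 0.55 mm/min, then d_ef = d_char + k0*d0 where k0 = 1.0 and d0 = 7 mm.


d_char = 0.55 * 90 = 49.5 mm
d_ef = 49.5 + 1.0*7 = 56.5 mm

56.5 mm


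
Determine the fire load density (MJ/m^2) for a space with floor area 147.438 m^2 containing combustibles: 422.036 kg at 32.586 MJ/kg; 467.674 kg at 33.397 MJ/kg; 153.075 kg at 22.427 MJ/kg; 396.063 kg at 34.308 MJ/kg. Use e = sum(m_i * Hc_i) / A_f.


Total energy = 422.036*32.586 + 467.674*33.397 + 153.075*22.427 + 396.063*34.308
= 13752.47 + 15618.91 + 3433.013 + 13588.13
= 46392.52 MJ
e = 46392.52 / 147.438 = 314.66 MJ/m^2

314.66 MJ/m^2


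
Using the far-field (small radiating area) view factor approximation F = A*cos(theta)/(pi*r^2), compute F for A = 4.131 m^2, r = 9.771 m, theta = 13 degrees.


cos(13 deg) = 0.97437
pi*r^2 = 299.94
F = 4.131 * 0.97437 / 299.94 = 0.013420

0.013420


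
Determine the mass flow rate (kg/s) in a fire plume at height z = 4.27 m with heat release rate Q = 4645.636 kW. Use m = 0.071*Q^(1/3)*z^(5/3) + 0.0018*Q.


Q^(1/3) = 16.686
z^(5/3) = 11.239
First term = 0.071 * 16.686 * 11.239 = 13.314
Second term = 0.0018 * 4645.636 = 8.3621
m = 21.676 kg/s

21.676 kg/s


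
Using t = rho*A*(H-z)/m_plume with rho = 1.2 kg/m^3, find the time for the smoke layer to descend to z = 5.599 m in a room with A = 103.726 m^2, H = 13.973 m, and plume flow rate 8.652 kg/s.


H - z = 8.374 m
t = 1.2 * 103.726 * 8.374 / 8.652 = 120.47 s

120.47 s


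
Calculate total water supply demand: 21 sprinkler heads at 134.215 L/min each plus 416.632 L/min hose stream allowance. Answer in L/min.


Sprinkler demand = 21 * 134.215 = 2818.515 L/min
Total = 2818.515 + 416.632 = 3235.147 L/min

3235.147 L/min


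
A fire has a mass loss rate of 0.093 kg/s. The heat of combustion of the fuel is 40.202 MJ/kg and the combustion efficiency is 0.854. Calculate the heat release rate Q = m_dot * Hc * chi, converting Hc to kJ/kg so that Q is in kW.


Hc = 40.202 MJ/kg = 40.202 * 1000 kJ/kg = 40202 kJ/kg
Q = 0.093 kg/s * 40202 kJ/kg * 0.854 = 3192.9 kW

3192.9 kW


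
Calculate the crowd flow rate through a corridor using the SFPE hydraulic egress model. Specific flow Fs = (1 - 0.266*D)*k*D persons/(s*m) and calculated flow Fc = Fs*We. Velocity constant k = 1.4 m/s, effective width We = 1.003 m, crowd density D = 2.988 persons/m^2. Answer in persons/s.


1 - 0.266*D = 1 - 0.266*2.988 = 0.20519
Fs = 0.20519 * 1.4 * 2.988 = 0.85836 persons/(s*m)
Fc = 0.85836 * 1.003 = 0.86093 persons/s

0.86093 persons/s


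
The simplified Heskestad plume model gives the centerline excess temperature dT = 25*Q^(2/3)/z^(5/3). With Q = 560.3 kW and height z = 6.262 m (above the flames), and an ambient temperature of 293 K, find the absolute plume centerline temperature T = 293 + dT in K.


Q^(2/3) = 67.964
z^(5/3) = 21.274
dT = 25 * 67.964 / 21.274 = 79.867 K
T = 293 + 79.867 = 372.87 K

372.87 K


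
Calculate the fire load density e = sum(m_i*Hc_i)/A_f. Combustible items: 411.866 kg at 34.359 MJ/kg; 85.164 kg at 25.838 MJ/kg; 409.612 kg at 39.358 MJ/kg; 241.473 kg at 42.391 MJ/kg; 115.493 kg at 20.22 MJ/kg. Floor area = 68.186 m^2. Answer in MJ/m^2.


Total energy = 411.866*34.359 + 85.164*25.838 + 409.612*39.358 + 241.473*42.391 + 115.493*20.22
= 14151.30 + 2200.467 + 16121.51 + 10236.28 + 2335.268
= 45044.83 MJ
e = 45044.83 / 68.186 = 660.62 MJ/m^2

660.62 MJ/m^2


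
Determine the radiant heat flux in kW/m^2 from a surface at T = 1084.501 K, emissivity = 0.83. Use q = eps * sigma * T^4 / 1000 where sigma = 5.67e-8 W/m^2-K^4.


T^4 = 1.3833e+12
q = 0.83 * 5.67e-8 * 1.3833e+12 / 1000 = 65.100 kW/m^2

65.100 kW/m^2


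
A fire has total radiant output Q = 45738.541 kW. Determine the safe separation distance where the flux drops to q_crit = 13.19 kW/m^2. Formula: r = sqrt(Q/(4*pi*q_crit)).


4*pi*q_crit = 165.75
Q/(4*pi*q_crit) = 275.95
r = sqrt(275.95) = 16.612 m

16.612 m


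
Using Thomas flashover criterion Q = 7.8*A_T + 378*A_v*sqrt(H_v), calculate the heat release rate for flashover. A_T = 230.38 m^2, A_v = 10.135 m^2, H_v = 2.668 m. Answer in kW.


7.8*A_T = 1796.964
sqrt(H_v) = 1.6334
378*A_v*sqrt(H_v) = 6257.6
Q = 1796.964 + 6257.6 = 8054.6 kW

8054.6 kW


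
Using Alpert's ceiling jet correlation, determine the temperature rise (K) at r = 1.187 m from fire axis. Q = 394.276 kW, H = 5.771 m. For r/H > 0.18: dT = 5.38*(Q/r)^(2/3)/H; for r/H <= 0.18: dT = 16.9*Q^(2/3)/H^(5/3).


r/H = 1.187 / 5.771 = 0.20568
r/H > 0.18, so dT = 5.38*(Q/r)^(2/3)/H
Q/r = 332.16
(Q/r)^(2/3) = 47.962
dT = 5.38 * 47.962 / 5.771 = 44.713 K

44.713 K


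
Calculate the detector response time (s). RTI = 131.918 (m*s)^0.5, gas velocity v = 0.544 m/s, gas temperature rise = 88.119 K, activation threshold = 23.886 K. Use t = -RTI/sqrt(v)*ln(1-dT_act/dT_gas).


dT_act/dT_gas = 0.27107
ln(1 - 0.27107) = -0.31617
t = -131.918 / sqrt(0.544) * -0.31617 = 56.549 s

56.549 s


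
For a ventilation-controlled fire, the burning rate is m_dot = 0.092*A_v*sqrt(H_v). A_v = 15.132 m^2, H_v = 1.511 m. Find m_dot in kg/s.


sqrt(H_v) = 1.2292
m_dot = 0.092 * 15.132 * 1.2292 = 1.7113 kg/s

1.7113 kg/s


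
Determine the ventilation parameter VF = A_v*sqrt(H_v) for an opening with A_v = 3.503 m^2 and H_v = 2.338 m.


sqrt(H_v) = 1.5291
VF = 3.503 * 1.5291 = 5.3563 m^(5/2)

5.3563 m^(5/2)


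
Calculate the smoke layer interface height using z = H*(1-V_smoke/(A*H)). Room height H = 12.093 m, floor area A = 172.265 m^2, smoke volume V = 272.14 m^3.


V/(A*H) = 0.13064
1 - 0.13064 = 0.86936
z = 12.093 * 0.86936 = 10.513 m

10.513 m


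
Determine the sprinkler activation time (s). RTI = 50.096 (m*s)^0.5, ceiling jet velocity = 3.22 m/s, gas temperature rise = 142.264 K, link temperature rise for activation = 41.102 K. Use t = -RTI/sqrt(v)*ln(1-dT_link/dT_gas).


dT_link/dT_gas = 0.28891
ln(1 - 0.28891) = -0.34096
t = -50.096 / sqrt(3.22) * -0.34096 = 9.5188 s

9.5188 s


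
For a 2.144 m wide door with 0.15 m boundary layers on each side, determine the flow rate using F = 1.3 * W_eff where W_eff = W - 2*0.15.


W_eff = 2.144 - 0.30 = 1.844 m
F = 1.3 * 1.844 = 2.3972 persons/s

2.3972 persons/s


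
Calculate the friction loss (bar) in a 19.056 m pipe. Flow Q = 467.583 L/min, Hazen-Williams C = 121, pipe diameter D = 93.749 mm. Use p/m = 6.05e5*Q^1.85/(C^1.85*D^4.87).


Q^1.85 = 86944
C^1.85 = 7131.0
D^4.87 = 4.0131e+09
p/m = 0.0018381 bar/m
p_total = 0.0018381 * 19.056 = 0.035026 bar

0.035026 bar


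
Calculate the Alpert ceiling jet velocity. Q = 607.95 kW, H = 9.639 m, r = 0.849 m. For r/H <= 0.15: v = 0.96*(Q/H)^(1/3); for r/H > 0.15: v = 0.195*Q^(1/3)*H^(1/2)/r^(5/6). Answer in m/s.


r/H = 0.849 / 9.639 = 0.088080
r/H <= 0.15, so v = 0.96*(Q/H)^(1/3)
Q/H = 63.072
(Q/H)^(1/3) = 3.9806
v = 0.96 * 3.9806 = 3.8213 m/s

3.8213 m/s


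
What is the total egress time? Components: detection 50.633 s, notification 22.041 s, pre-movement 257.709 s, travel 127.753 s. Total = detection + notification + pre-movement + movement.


Total = 50.633 + 22.041 + 257.709 + 127.753 = 458.136 s

458.136 s


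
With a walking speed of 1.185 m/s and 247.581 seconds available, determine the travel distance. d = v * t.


d = 1.185 * 247.581 = 293.38 m

293.38 m


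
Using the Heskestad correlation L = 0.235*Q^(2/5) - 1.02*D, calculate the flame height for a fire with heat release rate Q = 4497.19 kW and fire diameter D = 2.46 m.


Q^(2/5) = 28.919
0.235 * Q^(2/5) = 6.7959
1.02 * D = 2.5092
L = 4.2867 m

4.2867 m


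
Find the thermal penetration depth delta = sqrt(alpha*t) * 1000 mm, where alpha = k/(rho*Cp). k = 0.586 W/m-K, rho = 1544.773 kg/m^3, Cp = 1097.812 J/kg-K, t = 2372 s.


alpha = 0.586 / (1544.773 * 1097.812) = 3.4555e-07 m^2/s
alpha * t = 0.00081963
delta = sqrt(0.00081963) * 1000 = 28.629 mm

28.629 mm


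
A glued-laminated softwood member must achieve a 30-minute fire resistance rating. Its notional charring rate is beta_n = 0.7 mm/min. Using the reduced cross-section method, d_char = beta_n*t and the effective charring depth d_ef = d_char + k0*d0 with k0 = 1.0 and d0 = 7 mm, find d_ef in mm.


d_char = 0.7 * 30 = 21 mm
d_ef = 21 + 1.0*7 = 28 mm

28 mm


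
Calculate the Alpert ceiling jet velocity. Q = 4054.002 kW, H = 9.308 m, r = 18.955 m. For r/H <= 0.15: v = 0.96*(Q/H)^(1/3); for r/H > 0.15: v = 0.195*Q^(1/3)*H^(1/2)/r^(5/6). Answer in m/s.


r/H = 18.955 / 9.308 = 2.0364
r/H > 0.15, so v = 0.195*Q^(1/3)*H^(1/2)/r^(5/6)
Q^(1/3) = 15.945
H^(1/2) = 3.0509
r^(5/6) = 11.608
v = 0.195 * 15.945 * 3.0509 / 11.608 = 0.81719 m/s

0.81719 m/s


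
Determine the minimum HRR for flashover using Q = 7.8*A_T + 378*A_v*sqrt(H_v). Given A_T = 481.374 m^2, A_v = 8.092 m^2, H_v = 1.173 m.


7.8*A_T = 3754.7
sqrt(H_v) = 1.0831
378*A_v*sqrt(H_v) = 3312.8
Q = 3754.7 + 3312.8 = 7067.5 kW

7067.5 kW


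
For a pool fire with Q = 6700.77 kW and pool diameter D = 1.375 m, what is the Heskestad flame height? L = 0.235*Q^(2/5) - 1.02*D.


Q^(2/5) = 33.920
0.235 * Q^(2/5) = 7.9711
1.02 * D = 1.4025
L = 6.5686 m

6.5686 m


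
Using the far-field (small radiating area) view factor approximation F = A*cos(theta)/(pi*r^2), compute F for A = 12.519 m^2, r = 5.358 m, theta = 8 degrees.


cos(8 deg) = 0.99027
pi*r^2 = 90.189
F = 12.519 * 0.99027 / 90.189 = 0.13746

0.13746


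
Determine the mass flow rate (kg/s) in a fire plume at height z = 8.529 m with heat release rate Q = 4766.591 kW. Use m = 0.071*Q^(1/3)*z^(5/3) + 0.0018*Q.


Q^(1/3) = 16.829
z^(5/3) = 35.604
First term = 0.071 * 16.829 * 35.604 = 42.543
Second term = 0.0018 * 4766.591 = 8.5799
m = 51.123 kg/s

51.123 kg/s


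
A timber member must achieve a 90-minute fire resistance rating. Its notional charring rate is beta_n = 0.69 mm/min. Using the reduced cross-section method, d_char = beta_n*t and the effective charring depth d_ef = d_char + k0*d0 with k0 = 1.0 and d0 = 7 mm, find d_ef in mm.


d_char = 0.69 * 90 = 62.1 mm
d_ef = 62.1 + 1.0*7 = 69.1 mm

69.1 mm


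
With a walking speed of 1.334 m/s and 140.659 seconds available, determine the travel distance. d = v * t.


d = 1.334 * 140.659 = 187.64 m

187.64 m


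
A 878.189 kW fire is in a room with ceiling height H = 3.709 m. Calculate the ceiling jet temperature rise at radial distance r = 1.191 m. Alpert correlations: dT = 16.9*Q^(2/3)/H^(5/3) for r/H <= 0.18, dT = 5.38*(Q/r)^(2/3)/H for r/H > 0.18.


r/H = 1.191 / 3.709 = 0.32111
r/H > 0.18, so dT = 5.38*(Q/r)^(2/3)/H
Q/r = 737.35
(Q/r)^(2/3) = 81.618
dT = 5.38 * 81.618 / 3.709 = 118.39 K

118.39 K


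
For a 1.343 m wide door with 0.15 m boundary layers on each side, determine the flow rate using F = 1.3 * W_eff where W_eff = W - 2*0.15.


W_eff = 1.343 - 0.30 = 1.043 m
F = 1.3 * 1.043 = 1.3559 persons/s

1.3559 persons/s


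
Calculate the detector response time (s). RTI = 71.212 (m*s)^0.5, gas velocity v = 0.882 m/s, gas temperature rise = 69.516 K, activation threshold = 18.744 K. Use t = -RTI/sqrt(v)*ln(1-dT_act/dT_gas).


dT_act/dT_gas = 0.26964
ln(1 - 0.26964) = -0.31421
t = -71.212 / sqrt(0.882) * -0.31421 = 23.825 s

23.825 s


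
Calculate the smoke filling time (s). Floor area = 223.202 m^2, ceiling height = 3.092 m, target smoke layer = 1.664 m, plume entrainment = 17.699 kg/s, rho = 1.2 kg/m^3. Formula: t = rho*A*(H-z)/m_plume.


H - z = 1.428 m
t = 1.2 * 223.202 * 1.428 / 17.699 = 21.610 s

21.610 s


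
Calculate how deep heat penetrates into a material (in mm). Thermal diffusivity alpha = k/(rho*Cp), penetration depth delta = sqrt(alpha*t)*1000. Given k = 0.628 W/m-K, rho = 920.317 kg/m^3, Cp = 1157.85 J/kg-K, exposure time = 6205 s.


alpha = 0.628 / (920.317 * 1157.85) = 5.8935e-07 m^2/s
alpha * t = 0.0036569
delta = sqrt(0.0036569) * 1000 = 60.472 mm

60.472 mm


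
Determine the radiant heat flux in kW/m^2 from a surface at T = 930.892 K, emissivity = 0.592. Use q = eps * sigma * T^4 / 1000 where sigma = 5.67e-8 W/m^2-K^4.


T^4 = 7.5093e+11
q = 0.592 * 5.67e-8 * 7.5093e+11 / 1000 = 25.206 kW/m^2

25.206 kW/m^2


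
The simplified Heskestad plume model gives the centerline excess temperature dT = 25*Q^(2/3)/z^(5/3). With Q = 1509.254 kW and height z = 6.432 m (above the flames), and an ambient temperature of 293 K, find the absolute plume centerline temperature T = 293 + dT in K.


Q^(2/3) = 131.58
z^(5/3) = 22.246
dT = 25 * 131.58 / 22.246 = 147.87 K
T = 293 + 147.87 = 440.87 K

440.87 K


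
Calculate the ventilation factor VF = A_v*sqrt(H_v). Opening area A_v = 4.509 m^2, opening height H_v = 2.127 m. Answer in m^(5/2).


sqrt(H_v) = 1.4584
VF = 4.509 * 1.4584 = 6.5760 m^(5/2)

6.5760 m^(5/2)


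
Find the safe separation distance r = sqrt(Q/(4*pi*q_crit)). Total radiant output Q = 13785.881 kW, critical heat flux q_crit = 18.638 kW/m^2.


4*pi*q_crit = 234.21
Q/(4*pi*q_crit) = 58.861
r = sqrt(58.861) = 7.6721 m

7.6721 m


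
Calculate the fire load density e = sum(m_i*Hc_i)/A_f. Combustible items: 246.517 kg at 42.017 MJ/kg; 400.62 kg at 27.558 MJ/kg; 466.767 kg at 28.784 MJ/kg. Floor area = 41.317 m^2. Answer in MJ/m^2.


Total energy = 246.517*42.017 + 400.62*27.558 + 466.767*28.784
= 10357.90 + 11040.29 + 13435.42
= 34833.61 MJ
e = 34833.61 / 41.317 = 843.08 MJ/m^2

843.08 MJ/m^2


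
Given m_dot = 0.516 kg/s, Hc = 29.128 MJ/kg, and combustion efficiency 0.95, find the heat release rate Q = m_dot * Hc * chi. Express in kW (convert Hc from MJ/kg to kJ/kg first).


Hc = 29.128 MJ/kg = 29.128 * 1000 kJ/kg = 29128 kJ/kg
Q = 0.516 kg/s * 29128 kJ/kg * 0.95 = 14279 kW

14279 kW


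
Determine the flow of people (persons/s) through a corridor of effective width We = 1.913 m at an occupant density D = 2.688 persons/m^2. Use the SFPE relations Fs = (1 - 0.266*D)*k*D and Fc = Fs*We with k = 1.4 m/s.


1 - 0.266*D = 1 - 0.266*2.688 = 0.28499
Fs = 0.28499 * 1.4 * 2.688 = 1.0725 persons/(s*m)
Fc = 1.0725 * 1.913 = 2.0517 persons/s

2.0517 persons/s


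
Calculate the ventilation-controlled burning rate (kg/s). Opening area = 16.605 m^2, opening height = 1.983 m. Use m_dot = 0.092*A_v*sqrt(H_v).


sqrt(H_v) = 1.4082
m_dot = 0.092 * 16.605 * 1.4082 = 2.1512 kg/s

2.1512 kg/s


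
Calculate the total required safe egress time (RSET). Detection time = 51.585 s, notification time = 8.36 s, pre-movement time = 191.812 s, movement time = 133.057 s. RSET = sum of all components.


Total = 51.585 + 8.36 + 191.812 + 133.057 = 384.814 s

384.814 s


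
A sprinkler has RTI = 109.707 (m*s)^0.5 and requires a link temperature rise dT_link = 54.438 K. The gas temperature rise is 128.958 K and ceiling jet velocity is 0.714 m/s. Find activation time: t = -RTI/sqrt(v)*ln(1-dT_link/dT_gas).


dT_link/dT_gas = 0.42214
ln(1 - 0.42214) = -0.54842
t = -109.707 / sqrt(0.714) * -0.54842 = 71.203 s

71.203 s


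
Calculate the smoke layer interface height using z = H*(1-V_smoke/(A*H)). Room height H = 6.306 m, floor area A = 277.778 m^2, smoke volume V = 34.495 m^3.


V/(A*H) = 0.019693
1 - 0.019693 = 0.98031
z = 6.306 * 0.98031 = 6.1818 m

6.1818 m


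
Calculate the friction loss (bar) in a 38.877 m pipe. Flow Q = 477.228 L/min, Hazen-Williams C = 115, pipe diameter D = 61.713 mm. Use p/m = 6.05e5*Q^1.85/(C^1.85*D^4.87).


Q^1.85 = 90291
C^1.85 = 6490.7
D^4.87 = 5.2376e+08
p/m = 0.016068 bar/m
p_total = 0.016068 * 38.877 = 0.62469 bar

0.62469 bar


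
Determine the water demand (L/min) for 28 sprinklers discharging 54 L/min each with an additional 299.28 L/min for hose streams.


Sprinkler demand = 28 * 54 = 1512 L/min
Total = 1512 + 299.28 = 1811.28 L/min

1811.28 L/min


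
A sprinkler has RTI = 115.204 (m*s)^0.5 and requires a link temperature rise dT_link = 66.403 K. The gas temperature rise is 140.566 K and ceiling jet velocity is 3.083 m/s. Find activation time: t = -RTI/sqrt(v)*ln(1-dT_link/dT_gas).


dT_link/dT_gas = 0.47240
ln(1 - 0.47240) = -0.63941
t = -115.204 / sqrt(3.083) * -0.63941 = 41.953 s

41.953 s


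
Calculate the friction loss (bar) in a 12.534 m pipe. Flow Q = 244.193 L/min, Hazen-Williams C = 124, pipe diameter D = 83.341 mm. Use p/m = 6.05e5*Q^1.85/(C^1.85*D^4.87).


Q^1.85 = 26140
C^1.85 = 7461.6
D^4.87 = 2.2625e+09
p/m = 0.00093681 bar/m
p_total = 0.00093681 * 12.534 = 0.011742 bar

0.011742 bar


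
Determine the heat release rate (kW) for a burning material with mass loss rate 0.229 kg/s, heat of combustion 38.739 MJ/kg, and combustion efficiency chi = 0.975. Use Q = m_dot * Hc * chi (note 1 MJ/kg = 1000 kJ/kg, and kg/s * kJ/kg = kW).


Hc = 38.739 MJ/kg = 38.739 * 1000 kJ/kg = 38739 kJ/kg
Q = 0.229 kg/s * 38739 kJ/kg * 0.975 = 8649.5 kW

8649.5 kW


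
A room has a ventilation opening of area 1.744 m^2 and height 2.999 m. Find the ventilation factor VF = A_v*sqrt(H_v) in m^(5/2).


sqrt(H_v) = 1.7318
VF = 1.744 * 1.7318 = 3.0202 m^(5/2)

3.0202 m^(5/2)


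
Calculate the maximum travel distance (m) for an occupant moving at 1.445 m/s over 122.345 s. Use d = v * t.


d = 1.445 * 122.345 = 176.79 m

176.79 m


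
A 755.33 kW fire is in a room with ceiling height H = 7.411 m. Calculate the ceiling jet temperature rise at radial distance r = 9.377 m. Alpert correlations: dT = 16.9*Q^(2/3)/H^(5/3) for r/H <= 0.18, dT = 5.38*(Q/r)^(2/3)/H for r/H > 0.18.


r/H = 9.377 / 7.411 = 1.2653
r/H > 0.18, so dT = 5.38*(Q/r)^(2/3)/H
Q/r = 80.551
(Q/r)^(2/3) = 18.652
dT = 5.38 * 18.652 / 7.411 = 13.540 K

13.540 K


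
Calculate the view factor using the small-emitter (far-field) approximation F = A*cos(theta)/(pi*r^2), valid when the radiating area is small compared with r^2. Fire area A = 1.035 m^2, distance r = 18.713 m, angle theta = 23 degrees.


cos(23 deg) = 0.92050
pi*r^2 = 1100.1
F = 1.035 * 0.92050 / 1100.1 = 0.00086602

0.00086602


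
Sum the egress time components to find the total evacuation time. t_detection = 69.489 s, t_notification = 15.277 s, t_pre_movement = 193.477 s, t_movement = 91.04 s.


Total = 69.489 + 15.277 + 193.477 + 91.04 = 369.283 s

369.283 s


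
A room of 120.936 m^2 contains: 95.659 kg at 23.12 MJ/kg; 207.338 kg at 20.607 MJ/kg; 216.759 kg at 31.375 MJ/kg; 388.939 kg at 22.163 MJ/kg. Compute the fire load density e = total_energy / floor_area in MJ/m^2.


Total energy = 95.659*23.12 + 207.338*20.607 + 216.759*31.375 + 388.939*22.163
= 2211.636 + 4272.614 + 6800.814 + 8620.055
= 21905.12 MJ
e = 21905.12 / 120.936 = 181.13 MJ/m^2

181.13 MJ/m^2


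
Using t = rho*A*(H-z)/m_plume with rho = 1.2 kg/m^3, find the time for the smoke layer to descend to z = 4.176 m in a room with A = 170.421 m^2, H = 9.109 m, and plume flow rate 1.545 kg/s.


H - z = 4.933 m
t = 1.2 * 170.421 * 4.933 / 1.545 = 652.96 s

652.96 s


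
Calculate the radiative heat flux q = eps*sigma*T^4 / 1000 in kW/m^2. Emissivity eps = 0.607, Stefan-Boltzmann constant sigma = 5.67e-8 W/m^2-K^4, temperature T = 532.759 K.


T^4 = 8.0561e+10
q = 0.607 * 5.67e-8 * 8.0561e+10 / 1000 = 2.7726 kW/m^2

2.7726 kW/m^2


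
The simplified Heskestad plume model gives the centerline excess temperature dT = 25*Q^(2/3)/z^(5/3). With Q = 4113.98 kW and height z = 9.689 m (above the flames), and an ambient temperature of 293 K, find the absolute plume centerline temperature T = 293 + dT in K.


Q^(2/3) = 256.75
z^(5/3) = 44.035
dT = 25 * 256.75 / 44.035 = 145.76 K
T = 293 + 145.76 = 438.76 K

438.76 K


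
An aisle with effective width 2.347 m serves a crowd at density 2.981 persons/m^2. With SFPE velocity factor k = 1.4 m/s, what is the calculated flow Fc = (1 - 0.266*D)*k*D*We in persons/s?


1 - 0.266*D = 1 - 0.266*2.981 = 0.20705
Fs = 0.20705 * 1.4 * 2.981 = 0.86412 persons/(s*m)
Fc = 0.86412 * 2.347 = 2.0281 persons/s

2.0281 persons/s


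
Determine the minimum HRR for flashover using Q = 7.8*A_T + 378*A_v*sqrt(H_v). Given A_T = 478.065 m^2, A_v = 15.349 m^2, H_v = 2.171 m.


7.8*A_T = 3728.907
sqrt(H_v) = 1.4734
378*A_v*sqrt(H_v) = 8548.7
Q = 3728.907 + 8548.7 = 12278 kW

12278 kW


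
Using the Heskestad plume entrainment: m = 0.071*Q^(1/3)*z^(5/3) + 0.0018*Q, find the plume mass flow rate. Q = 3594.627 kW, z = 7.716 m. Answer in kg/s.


Q^(1/3) = 15.319
z^(5/3) = 30.129
First term = 0.071 * 15.319 * 30.129 = 32.769
Second term = 0.0018 * 3594.627 = 6.4703
m = 39.239 kg/s

39.239 kg/s


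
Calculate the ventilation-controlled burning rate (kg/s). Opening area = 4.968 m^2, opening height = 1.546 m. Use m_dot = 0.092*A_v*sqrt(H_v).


sqrt(H_v) = 1.2434
m_dot = 0.092 * 4.968 * 1.2434 = 0.56830 kg/s

0.56830 kg/s


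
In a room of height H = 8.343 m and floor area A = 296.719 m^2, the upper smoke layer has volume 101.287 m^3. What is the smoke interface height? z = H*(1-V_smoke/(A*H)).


V/(A*H) = 0.040915
1 - 0.040915 = 0.95908
z = 8.343 * 0.95908 = 8.0016 m

8.0016 m


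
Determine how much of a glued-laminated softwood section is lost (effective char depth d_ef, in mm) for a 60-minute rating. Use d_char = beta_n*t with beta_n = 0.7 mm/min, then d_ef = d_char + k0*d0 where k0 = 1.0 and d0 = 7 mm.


d_char = 0.7 * 60 = 42 mm
d_ef = 42 + 1.0*7 = 49 mm

49 mm


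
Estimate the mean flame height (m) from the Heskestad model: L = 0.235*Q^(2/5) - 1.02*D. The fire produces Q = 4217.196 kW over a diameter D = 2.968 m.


Q^(2/5) = 28.184
0.235 * Q^(2/5) = 6.6233
1.02 * D = 3.0274
L = 3.5960 m

3.5960 m


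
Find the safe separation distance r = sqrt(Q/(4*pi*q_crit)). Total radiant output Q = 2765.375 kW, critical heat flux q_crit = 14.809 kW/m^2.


4*pi*q_crit = 186.10
Q/(4*pi*q_crit) = 14.860
r = sqrt(14.860) = 3.8549 m

3.8549 m


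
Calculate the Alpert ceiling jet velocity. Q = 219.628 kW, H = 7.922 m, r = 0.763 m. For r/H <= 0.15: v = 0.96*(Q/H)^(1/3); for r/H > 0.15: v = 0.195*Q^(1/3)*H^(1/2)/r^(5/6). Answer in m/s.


r/H = 0.763 / 7.922 = 0.096314
r/H <= 0.15, so v = 0.96*(Q/H)^(1/3)
Q/H = 27.724
(Q/H)^(1/3) = 3.0266
v = 0.96 * 3.0266 = 2.9055 m/s

2.9055 m/s


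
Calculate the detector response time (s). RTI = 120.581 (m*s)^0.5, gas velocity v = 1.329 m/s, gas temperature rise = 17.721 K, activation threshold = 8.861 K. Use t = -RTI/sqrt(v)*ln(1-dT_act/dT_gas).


dT_act/dT_gas = 0.50003
ln(1 - 0.50003) = -0.69320
t = -120.581 / sqrt(1.329) * -0.69320 = 72.507 s

72.507 s


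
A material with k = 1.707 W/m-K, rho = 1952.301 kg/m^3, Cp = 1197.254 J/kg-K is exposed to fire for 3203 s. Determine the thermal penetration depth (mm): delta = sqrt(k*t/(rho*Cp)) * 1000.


alpha = 1.707 / (1952.301 * 1197.254) = 7.3030e-07 m^2/s
alpha * t = 0.0023391
delta = sqrt(0.0023391) * 1000 = 48.365 mm

48.365 mm


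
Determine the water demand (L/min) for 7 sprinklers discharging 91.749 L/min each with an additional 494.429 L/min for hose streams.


Sprinkler demand = 7 * 91.749 = 642.243 L/min
Total = 642.243 + 494.429 = 1136.672 L/min

1136.672 L/min


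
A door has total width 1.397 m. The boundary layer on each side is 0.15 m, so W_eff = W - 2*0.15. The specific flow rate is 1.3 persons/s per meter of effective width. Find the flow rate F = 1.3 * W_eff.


W_eff = 1.397 - 0.30 = 1.097 m
F = 1.3 * 1.097 = 1.4261 persons/s

1.4261 persons/s


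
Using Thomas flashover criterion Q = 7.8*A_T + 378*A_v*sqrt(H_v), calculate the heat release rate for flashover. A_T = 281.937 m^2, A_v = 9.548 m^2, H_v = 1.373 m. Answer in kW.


7.8*A_T = 2199.1
sqrt(H_v) = 1.1718
378*A_v*sqrt(H_v) = 4229.0
Q = 2199.1 + 4229.0 = 6428.1 kW

6428.1 kW


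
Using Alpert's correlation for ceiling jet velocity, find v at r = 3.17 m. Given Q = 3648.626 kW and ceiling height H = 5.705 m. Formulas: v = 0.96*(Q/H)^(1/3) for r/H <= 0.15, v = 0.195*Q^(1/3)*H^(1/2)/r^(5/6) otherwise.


r/H = 3.17 / 5.705 = 0.55565
r/H > 0.15, so v = 0.195*Q^(1/3)*H^(1/2)/r^(5/6)
Q^(1/3) = 15.395
H^(1/2) = 2.3885
r^(5/6) = 2.6155
v = 0.195 * 15.395 * 2.3885 / 2.6155 = 2.7415 m/s

2.7415 m/s


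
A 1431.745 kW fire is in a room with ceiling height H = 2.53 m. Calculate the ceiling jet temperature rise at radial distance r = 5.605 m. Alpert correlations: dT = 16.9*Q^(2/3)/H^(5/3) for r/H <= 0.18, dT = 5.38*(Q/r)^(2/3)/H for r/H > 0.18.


r/H = 5.605 / 2.53 = 2.2154
r/H > 0.18, so dT = 5.38*(Q/r)^(2/3)/H
Q/r = 255.44
(Q/r)^(2/3) = 40.259
dT = 5.38 * 40.259 / 2.53 = 85.609 K

85.609 K


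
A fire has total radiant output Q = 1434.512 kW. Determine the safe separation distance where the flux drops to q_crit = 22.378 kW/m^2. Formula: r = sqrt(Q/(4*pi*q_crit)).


4*pi*q_crit = 281.21
Q/(4*pi*q_crit) = 5.1012
r = sqrt(5.1012) = 2.2586 m

2.2586 m


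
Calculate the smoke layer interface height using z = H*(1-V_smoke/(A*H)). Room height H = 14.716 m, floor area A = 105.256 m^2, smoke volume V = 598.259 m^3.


V/(A*H) = 0.38624
1 - 0.38624 = 0.61376
z = 14.716 * 0.61376 = 9.0322 m

9.0322 m


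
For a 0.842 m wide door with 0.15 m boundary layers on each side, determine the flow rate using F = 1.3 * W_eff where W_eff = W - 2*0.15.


W_eff = 0.842 - 0.30 = 0.542 m
F = 1.3 * 0.542 = 0.70460 persons/s

0.70460 persons/s


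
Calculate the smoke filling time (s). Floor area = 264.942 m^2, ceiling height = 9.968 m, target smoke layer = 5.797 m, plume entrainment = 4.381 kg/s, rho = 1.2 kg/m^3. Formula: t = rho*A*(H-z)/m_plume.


H - z = 4.171 m
t = 1.2 * 264.942 * 4.171 / 4.381 = 302.69 s

302.69 s
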